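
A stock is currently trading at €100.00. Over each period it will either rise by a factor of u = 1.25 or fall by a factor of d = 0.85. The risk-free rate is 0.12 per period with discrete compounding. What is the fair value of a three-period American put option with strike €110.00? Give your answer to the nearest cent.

€10.00

Risk-neutral probability p = (1 + 0.12 − 0.85)/(1.25 − 0.85) = 0.2700/0.4000 = 0.6750
Terminal stock prices: S_uuu = 195.3, S_uud = 132.8, S_udd = 90.31, S_ddd = 61.41
Terminal payoffs (K − S): max(-85.31, 0) = 0, max(-22.81, 0) = 0, max(19.69, 0) = 19.69, max(48.59, 0) = 48.59
Node uu (S = 156.2): continuation = 1/1.12·[0.6750·0.0000 + 0.3250·0.0000] = 0.0000; exercise value = 0.0000 ≤ continuation, so V_uu = 0.0000
Node ud (S = 106.2): continuation = 1/1.12·[0.6750·0.0000 + 0.3250·19.6875] = 5.7129; exercise value = 3.7500 ≤ continuation, so V_ud = 5.7129
Node dd (S = 72.25): continuation = 1/1.12·[0.6750·19.6875 + 0.3250·48.5875] = 25.9643; exercise value = 37.7500 > continuation, so V_dd = 37.7500 (exercise)
Node u (S = 125): continuation = 1/1.12·[0.6750·0.0000 + 0.3250·5.7129] = 1.6578; exercise value = 0.0000 ≤ continuation, so V_u = 1.6578
Node d (S = 85): continuation = 1/1.12·[0.6750·5.7129 + 0.3250·37.7500] = 14.3973; exercise value = 25.0000 > continuation, so V_d = 25.0000 (exercise)
Node 0 (S = 100): continuation = 1/1.12·[0.6750·1.6578 + 0.3250·25.0000] = 8.2536; exercise value = 10.0000 > continuation, so V_0 = 10.0000 (exercise)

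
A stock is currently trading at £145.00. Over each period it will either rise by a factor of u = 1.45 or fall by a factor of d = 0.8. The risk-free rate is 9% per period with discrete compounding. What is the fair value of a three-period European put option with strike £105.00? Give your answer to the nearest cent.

Risk-neutral probability p = (1 + 0.09 − 0.8)/(1.45 − 0.8) = 0.2900/0.6500 = 0.4462
Terminal stock prices: S_uuu = 442.1, S_uud = 243.9, S_udd = 134.6, S_ddd = 74.24
Terminal payoffs (K − S): max(-337.1, 0) = 0, max(-138.9, 0) = 0, max(-29.56, 0) = 0, max(30.76, 0) = 30.76
Node uu (S = 304.9): V_uu = 1/1.09·[0.4462·0.0000 + 0.5538·0.0000] = 0.0000
Node ud (S = 168.2): V_ud = 1/1.09·[0.4462·0.0000 + 0.5538·0.0000] = 0.0000
Node dd (S = 92.8): V_dd = 1/1.09·[0.4462·0.0000 + 0.5538·30.7600] = 15.6296
Node u (S = 210.2): V_u = 1/1.09·[0.4462·0.0000 + 0.5538·0.0000] = 0.0000
Node d (S = 116): V_d = 1/1.09·[0.4462·0.0000 + 0.5538·15.6296] = 7.9417
Node 0 (S = 145): V_0 = 1/1.09·[0.4462·0.0000 + 0.5538·7.9417] = 4.0353

£4.04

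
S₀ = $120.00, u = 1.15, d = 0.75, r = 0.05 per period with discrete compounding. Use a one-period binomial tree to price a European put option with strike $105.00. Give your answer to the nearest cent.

Risk-neutral probability p = (1 + 0.05 − 0.75)/(1.15 − 0.75) = 0.3000/0.4000 = 0.7500
Terminal stock prices: S_u = 138, S_d = 90
Terminal payoffs (K − S): max(-33, 0) = 0, max(15, 0) = 15
Node 0 (S = 120): V_0 = 1/1.05·[0.7500·0.0000 + 0.2500·15.0000] = 3.5714

$3.57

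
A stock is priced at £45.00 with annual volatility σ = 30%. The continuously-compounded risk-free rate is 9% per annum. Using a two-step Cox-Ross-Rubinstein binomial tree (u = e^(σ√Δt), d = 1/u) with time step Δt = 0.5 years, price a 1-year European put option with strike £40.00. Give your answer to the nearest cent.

£1.91

CRR parameters: u = e^(σ√Δt) = e^(0.3·√0.5) = 1.2363, d = 1/u = 0.8089
Per-period rate: rΔt = 0.09·0.5 = 0.045, so R = e^0.045 = 1.0460
Risk-neutral probability p = (e^0.045 − 0.8089)/(1.2363 − 0.8089) = 0.2372/0.4275 = 0.5548
Terminal stock prices: S_uu = 68.78, S_ud = 45, S_dd = 29.44
Terminal payoffs (K − S): max(-28.78, 0) = 0, max(-5, 0) = 0, max(10.56, 0) = 10.56
Node u (S = 55.63): V_u = e^(−0.045)·[0.5548·0.0000 + 0.4452·0.0000] = 0.0000
Node d (S = 36.4): V_d = e^(−0.045)·[0.5548·0.0000 + 0.4452·10.5587] = 4.4934
Node 0 (S = 45): V_0 = e^(−0.045)·[0.5548·0.0000 + 0.4452·4.4934] = 1.9123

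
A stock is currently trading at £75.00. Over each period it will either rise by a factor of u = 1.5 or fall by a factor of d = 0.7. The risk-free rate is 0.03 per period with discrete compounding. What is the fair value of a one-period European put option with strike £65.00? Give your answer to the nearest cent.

Risk-neutral probability p = (1 + 0.03 − 0.7)/(1.5 − 0.7) = 0.3300/0.8000 = 0.4125
Terminal stock prices: S_u = 112.5, S_d = 52.5
Terminal payoffs (K − S): max(-47.5, 0) = 0, max(12.5, 0) = 12.5
Node 0 (S = 75): V_0 = 1/1.03·[0.4125·0.0000 + 0.5875·12.5000] = 7.1299

£7.13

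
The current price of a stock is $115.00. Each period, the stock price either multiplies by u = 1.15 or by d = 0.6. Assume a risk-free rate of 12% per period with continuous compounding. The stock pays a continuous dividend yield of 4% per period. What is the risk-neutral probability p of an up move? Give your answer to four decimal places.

p = 0.8787

Per-period risk-free factor R = e^0.12 = 1.1275; dividend-adjusted growth = e^(0.12−0.04) = 1.0833.
Risk-neutral probability p = (1.0833 − 0.6)/(1.15 − 0.6) = 0.4833/0.5500 = 0.8787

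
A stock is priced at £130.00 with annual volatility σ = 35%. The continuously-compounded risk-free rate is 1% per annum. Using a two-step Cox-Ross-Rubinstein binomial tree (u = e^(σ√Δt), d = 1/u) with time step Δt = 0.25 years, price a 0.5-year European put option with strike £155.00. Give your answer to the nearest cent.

£30.53

CRR parameters: u = e^(σ√Δt) = e^(0.35·√0.25) = 1.1912, d = 1/u = 0.8395
Per-period rate: rΔt = 0.01·0.25 = 0.0025, so R = e^0.0025 = 1.0025
Risk-neutral probability p = (e^0.0025 − 0.8395)/(1.1912 − 0.8395) = 0.1630/0.3518 = 0.4635
Terminal stock prices: S_uu = 184.5, S_ud = 130, S_dd = 91.61
Terminal payoffs (K − S): max(-29.48, 0) = 0, max(25, 0) = 25, max(63.39, 0) = 63.39
Node u (S = 154.9): V_u = e^(−0.0025)·[0.4635·0.0000 + 0.5365·25.0000] = 13.3796
Node d (S = 109.1): V_d = e^(−0.0025)·[0.4635·25.0000 + 0.5365·63.3905] = 45.4836
Node 0 (S = 130): V_0 = e^(−0.0025)·[0.4635·13.3796 + 0.5365·45.4836] = 30.5277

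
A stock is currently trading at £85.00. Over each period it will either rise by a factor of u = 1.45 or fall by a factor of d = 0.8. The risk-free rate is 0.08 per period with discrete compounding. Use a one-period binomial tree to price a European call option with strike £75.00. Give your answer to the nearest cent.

Risk-neutral probability p = (1 + 0.08 − 0.8)/(1.45 − 0.8) = 0.2800/0.6500 = 0.4308
Terminal stock prices: S_u = 123.2, S_d = 68
Terminal payoffs (S − K): max(48.25, 0) = 48.25, max(-7, 0) = 0
Node 0 (S = 85): V_0 = 1/1.08·[0.4308·48.2500 + 0.5692·0.0000] = 19.2450

£19.25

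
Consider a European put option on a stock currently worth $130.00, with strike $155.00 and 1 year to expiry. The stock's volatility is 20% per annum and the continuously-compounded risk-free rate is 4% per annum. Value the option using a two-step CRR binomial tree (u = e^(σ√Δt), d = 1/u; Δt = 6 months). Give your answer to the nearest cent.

$23.75

CRR parameters: u = e^(σ√Δt) = e^(0.2·√0.5) = 1.1519, d = 1/u = 0.8681
Per-period rate: rΔt = 0.04·0.5 = 0.02, so R = e^0.02 = 1.0202
Risk-neutral probability p = (e^0.02 − 0.8681)/(1.1519 − 0.8681) = 0.1521/0.2838 = 0.5359
Terminal stock prices: S_uu = 172.5, S_ud = 130, S_dd = 97.97
Terminal payoffs (K − S): max(-17.5, 0) = 0, max(25, 0) = 25, max(57.03, 0) = 57.03
Node u (S = 149.7): V_u = e^(−0.02)·[0.5359·0.0000 + 0.4641·25.0000] = 11.3730
Node d (S = 112.9): V_d = e^(−0.02)·[0.5359·25.0000 + 0.4641·57.0270] = 39.0747
Node 0 (S = 130): V_0 = e^(−0.02)·[0.5359·11.3730 + 0.4641·39.0747] = 23.7499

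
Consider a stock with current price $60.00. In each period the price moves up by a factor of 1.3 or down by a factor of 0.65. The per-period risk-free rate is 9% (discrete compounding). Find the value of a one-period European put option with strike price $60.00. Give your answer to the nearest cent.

Risk-neutral probability p = (1 + 0.09 − 0.65)/(1.3 − 0.65) = 0.4400/0.6500 = 0.6769
Terminal stock prices: S_u = 78, S_d = 39
Terminal payoffs (K − S): max(-18, 0) = 0, max(21, 0) = 21
Node 0 (S = 60): V_0 = 1/1.09·[0.6769·0.0000 + 0.3231·21.0000] = 6.2244

$6.22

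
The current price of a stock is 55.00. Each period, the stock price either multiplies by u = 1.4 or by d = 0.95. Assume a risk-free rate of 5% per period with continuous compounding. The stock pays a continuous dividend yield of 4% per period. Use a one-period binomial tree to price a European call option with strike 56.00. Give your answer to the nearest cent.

2.67

Per-period risk-free factor R = e^0.05 = 1.0513; dividend-adjusted growth = e^(0.05−0.04) = 1.0101.
Risk-neutral probability p = (1.0101 − 0.95)/(1.4 − 0.95) = 0.0601/0.4500 = 0.1334
Terminal stock prices: S_u = 77, S_d = 52.25
Terminal payoffs (S − K): max(21, 0) = 21, max(-3.75, 0) = 0
Node 0 (S = 55): V_0 = e^(−0.05)·[0.1334·21.0000 + 0.8666·0.0000] = 2.6657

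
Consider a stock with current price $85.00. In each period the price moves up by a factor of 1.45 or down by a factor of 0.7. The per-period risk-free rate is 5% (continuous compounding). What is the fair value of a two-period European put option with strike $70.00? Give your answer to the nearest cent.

$7.25

Risk-neutral probability p = (e^0.05 − 0.7)/(1.45 − 0.7) = 0.3513/0.7500 = 0.4684
Terminal stock prices: S_uu = 178.7, S_ud = 86.27, S_dd = 41.65
Terminal payoffs (K − S): max(-108.7, 0) = 0, max(-16.27, 0) = 0, max(28.35, 0) = 28.35
Node u (S = 123.2): V_u = e^(−0.05)·[0.4684·0.0000 + 0.5316·0.0000] = 0.0000
Node d (S = 59.5): V_d = e^(−0.05)·[0.4684·0.0000 + 0.5316·28.3500] = 14.3369
Node 0 (S = 85): V_0 = e^(−0.05)·[0.4684·0.0000 + 0.5316·14.3369] = 7.2503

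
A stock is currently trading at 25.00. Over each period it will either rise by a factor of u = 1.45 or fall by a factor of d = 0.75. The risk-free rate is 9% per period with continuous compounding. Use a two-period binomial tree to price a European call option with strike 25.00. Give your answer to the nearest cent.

6.48

Risk-neutral probability p = (e^0.09 − 0.75)/(1.45 − 0.75) = 0.3442/0.7000 = 0.4917
Terminal stock prices: S_uu = 52.56, S_ud = 27.19, S_dd = 14.06
Terminal payoffs (S − K): max(27.56, 0) = 27.56, max(2.188, 0) = 2.188, max(-10.94, 0) = 0
Node u (S = 36.25): V_u = e^(−0.09)·[0.4917·27.5625 + 0.5083·2.1875] = 13.4017
Node d (S = 18.75): V_d = e^(−0.09)·[0.4917·2.1875 + 0.5083·0.0000] = 0.9830
Node 0 (S = 25): V_0 = e^(−0.09)·[0.4917·13.4017 + 0.5083·0.9830] = 6.4789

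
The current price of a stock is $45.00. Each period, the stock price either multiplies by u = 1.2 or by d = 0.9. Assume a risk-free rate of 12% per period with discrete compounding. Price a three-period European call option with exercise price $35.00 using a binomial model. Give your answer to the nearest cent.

Risk-neutral probability p = (1 + 0.12 − 0.9)/(1.2 − 0.9) = 0.2200/0.3000 = 0.7333
Terminal stock prices: S_uuu = 77.76, S_uud = 58.32, S_udd = 43.74, S_ddd = 32.81
Terminal payoffs (S − K): max(42.76, 0) = 42.76, max(23.32, 0) = 23.32, max(8.74, 0) = 8.74, max(-2.195, 0) = 0
Node uu (S = 64.8): V_uu = 1/1.12·[0.7333·42.7600 + 0.2667·23.3200] = 33.5500
Node ud (S = 48.6): V_ud = 1/1.12·[0.7333·23.3200 + 0.2667·8.7400] = 17.3500
Node dd (S = 36.45): V_dd = 1/1.12·[0.7333·8.7400 + 0.2667·0.0000] = 5.7226
Node u (S = 54): V_u = 1/1.12·[0.7333·33.5500 + 0.2667·17.3500] = 26.0982
Node d (S = 40.5): V_d = 1/1.12·[0.7333·17.3500 + 0.2667·5.7226] = 12.7226
Node 0 (S = 45): V_0 = 1/1.12·[0.7333·26.0982 + 0.2667·12.7226] = 20.1173

$20.12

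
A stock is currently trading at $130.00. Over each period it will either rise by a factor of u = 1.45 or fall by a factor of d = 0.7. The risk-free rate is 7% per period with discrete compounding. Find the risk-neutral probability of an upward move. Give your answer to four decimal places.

p = 0.4933

Risk-neutral probability p = (1 + 0.07 − 0.7)/(1.45 − 0.7) = 0.3700/0.7500 = 0.4933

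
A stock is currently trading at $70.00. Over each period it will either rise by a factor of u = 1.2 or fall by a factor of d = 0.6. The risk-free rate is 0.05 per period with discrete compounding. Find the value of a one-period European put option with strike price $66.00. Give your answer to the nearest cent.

Risk-neutral probability p = (1 + 0.05 − 0.6)/(1.2 − 0.6) = 0.4500/0.6000 = 0.7500
Terminal stock prices: S_u = 84, S_d = 42
Terminal payoffs (K − S): max(-18, 0) = 0, max(24, 0) = 24
Node 0 (S = 70): V_0 = 1/1.05·[0.7500·0.0000 + 0.2500·24.0000] = 5.7143

$5.71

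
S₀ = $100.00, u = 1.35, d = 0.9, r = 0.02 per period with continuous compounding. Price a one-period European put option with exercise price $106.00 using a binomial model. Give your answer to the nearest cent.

$11.49

Risk-neutral probability p = (e^0.02 − 0.9)/(1.35 − 0.9) = 0.1202/0.4500 = 0.2671
Terminal stock prices: S_u = 135, S_d = 90
Terminal payoffs (K − S): max(-29, 0) = 0, max(16, 0) = 16
Node 0 (S = 100): V_0 = e^(−0.02)·[0.2671·0.0000 + 0.7329·16.0000] = 11.4940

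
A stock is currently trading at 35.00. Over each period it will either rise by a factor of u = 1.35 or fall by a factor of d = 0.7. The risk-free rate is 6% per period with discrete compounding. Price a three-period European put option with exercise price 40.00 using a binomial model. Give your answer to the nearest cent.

Risk-neutral probability p = (1 + 0.06 − 0.7)/(1.35 − 0.7) = 0.3600/0.6500 = 0.5538
Terminal stock prices: S_uuu = 86.11, S_uud = 44.65, S_udd = 23.15, S_ddd = 12
Terminal payoffs (K − S): max(-46.11, 0) = 0, max(-4.651, 0) = 0, max(16.85, 0) = 16.85, max(28, 0) = 28
Node uu (S = 63.79): V_uu = 1/1.06·[0.5538·0.0000 + 0.4462·0.0000] = 0.0000
Node ud (S = 33.07): V_ud = 1/1.06·[0.5538·0.0000 + 0.4462·16.8475] = 7.0911
Node dd (S = 17.15): V_dd = 1/1.06·[0.5538·16.8475 + 0.4462·27.9950] = 20.5858
Node u (S = 47.25): V_u = 1/1.06·[0.5538·0.0000 + 0.4462·7.0911] = 2.9846
Node d (S = 24.5): V_d = 1/1.06·[0.5538·7.0911 + 0.4462·20.5858] = 12.3697
Node 0 (S = 35): V_0 = 1/1.06·[0.5538·2.9846 + 0.4462·12.3697] = 6.7659

6.77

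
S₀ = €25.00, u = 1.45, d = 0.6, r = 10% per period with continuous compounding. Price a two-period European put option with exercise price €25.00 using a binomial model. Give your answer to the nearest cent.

€3.44

Risk-neutral probability p = (e^0.1 − 0.6)/(1.45 − 0.6) = 0.5052/0.8500 = 0.5943
Terminal stock prices: S_uu = 52.56, S_ud = 21.75, S_dd = 9
Terminal payoffs (K − S): max(-27.56, 0) = 0, max(3.25, 0) = 3.25, max(16, 0) = 16
Node u (S = 36.25): V_u = e^(−0.1)·[0.5943·0.0000 + 0.4057·3.2500] = 1.1930
Node d (S = 15): V_d = e^(−0.1)·[0.5943·3.2500 + 0.4057·16.0000] = 7.6209
Node 0 (S = 25): V_0 = e^(−0.1)·[0.5943·1.1930 + 0.4057·7.6209] = 3.4390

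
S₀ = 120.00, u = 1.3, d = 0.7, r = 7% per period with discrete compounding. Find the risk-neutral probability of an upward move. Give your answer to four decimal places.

Risk-neutral probability p = (1 + 0.07 − 0.7)/(1.3 − 0.7) = 0.3700/0.6000 = 0.6167

p = 0.6167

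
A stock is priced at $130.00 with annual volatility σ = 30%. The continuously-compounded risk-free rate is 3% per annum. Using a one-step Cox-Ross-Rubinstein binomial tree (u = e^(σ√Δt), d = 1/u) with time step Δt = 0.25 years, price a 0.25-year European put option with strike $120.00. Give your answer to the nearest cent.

CRR parameters: u = e^(σ√Δt) = e^(0.3·√0.25) = 1.1618, d = 1/u = 0.8607
Per-period rate: rΔt = 0.03·0.25 = 0.0075, so R = e^0.0075 = 1.0075
Risk-neutral probability p = (e^0.0075 − 0.8607)/(1.1618 − 0.8607) = 0.1468/0.3011 = 0.4876
Terminal stock prices: S_u = 151, S_d = 111.9
Terminal payoffs (K − S): max(-31.04, 0) = 0, max(8.108, 0) = 8.108
Node 0 (S = 130): V_0 = e^(−0.0075)·[0.4876·0.0000 + 0.5124·8.1080] = 4.1237

$4.12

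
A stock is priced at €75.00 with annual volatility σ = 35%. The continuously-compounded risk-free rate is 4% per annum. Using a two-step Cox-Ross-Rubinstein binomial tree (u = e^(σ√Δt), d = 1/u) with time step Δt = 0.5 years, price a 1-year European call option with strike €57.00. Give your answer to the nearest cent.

€23.18

CRR parameters: u = e^(σ√Δt) = e^(0.35·√0.5) = 1.2808, d = 1/u = 0.7808
Per-period rate: rΔt = 0.04·0.5 = 0.02, so R = e^0.02 = 1.0202
Risk-neutral probability p = (e^0.02 − 0.7808)/(1.2808 − 0.7808) = 0.2394/0.5000 = 0.4788
Terminal stock prices: S_uu = 123, S_ud = 75, S_dd = 45.72
Terminal payoffs (S − K): max(66.03, 0) = 66.03, max(18, 0) = 18, max(-11.28, 0) = 0
Node u (S = 96.06): V_u = e^(−0.02)·[0.4788·66.0343 + 0.5212·18.0000] = 40.1889
Node d (S = 58.56): V_d = e^(−0.02)·[0.4788·18.0000 + 0.5212·0.0000] = 8.4485
Node 0 (S = 75): V_0 = e^(−0.02)·[0.4788·40.1889 + 0.5212·8.4485] = 23.1789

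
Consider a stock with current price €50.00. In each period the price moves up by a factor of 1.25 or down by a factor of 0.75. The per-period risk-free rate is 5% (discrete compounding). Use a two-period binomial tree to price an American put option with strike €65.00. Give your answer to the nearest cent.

Risk-neutral probability p = (1 + 0.05 − 0.75)/(1.25 − 0.75) = 0.3000/0.5000 = 0.6000
Terminal stock prices: S_uu = 78.12, S_ud = 46.88, S_dd = 28.12
Terminal payoffs (K − S): max(-13.12, 0) = 0, max(18.12, 0) = 18.12, max(36.88, 0) = 36.88
Node u (S = 62.5): continuation = 1/1.05·[0.6000·0.0000 + 0.4000·18.1250] = 6.9048; exercise value = 2.5000 ≤ continuation, so V_u = 6.9048
Node d (S = 37.5): continuation = 1/1.05·[0.6000·18.1250 + 0.4000·36.8750] = 24.4048; exercise value = 27.5000 > continuation, so V_d = 27.5000 (exercise)
Node 0 (S = 50): continuation = 1/1.05·[0.6000·6.9048 + 0.4000·27.5000] = 14.4218; exercise value = 15.0000 > continuation, so V_0 = 15.0000 (exercise)

€15.00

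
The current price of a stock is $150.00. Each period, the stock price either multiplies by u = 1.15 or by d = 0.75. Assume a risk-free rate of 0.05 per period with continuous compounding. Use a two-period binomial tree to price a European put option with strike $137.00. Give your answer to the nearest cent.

$5.47

Risk-neutral probability p = (e^0.05 − 0.75)/(1.15 − 0.75) = 0.3013/0.4000 = 0.7532
Terminal stock prices: S_uu = 198.4, S_ud = 129.4, S_dd = 84.38
Terminal payoffs (K − S): max(-61.37, 0) = 0, max(7.625, 0) = 7.625, max(52.62, 0) = 52.62
Node u (S = 172.5): V_u = e^(−0.05)·[0.7532·0.0000 + 0.2468·7.6250] = 1.7902
Node d (S = 112.5): V_d = e^(−0.05)·[0.7532·7.6250 + 0.2468·52.6250] = 17.8184
Node 0 (S = 150): V_0 = e^(−0.05)·[0.7532·1.7902 + 0.2468·17.8184] = 5.4661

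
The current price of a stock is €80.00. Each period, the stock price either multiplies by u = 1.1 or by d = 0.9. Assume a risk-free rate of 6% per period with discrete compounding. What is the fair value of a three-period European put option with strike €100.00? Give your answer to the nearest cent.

Risk-neutral probability p = (1 + 0.06 − 0.9)/(1.1 − 0.9) = 0.1600/0.2000 = 0.8000
Terminal stock prices: S_uuu = 106.5, S_uud = 87.12, S_udd = 71.28, S_ddd = 58.32
Terminal payoffs (K − S): max(-6.48, 0) = 0, max(12.88, 0) = 12.88, max(28.72, 0) = 28.72, max(41.68, 0) = 41.68
Node uu (S = 96.8): V_uu = 1/1.06·[0.8000·0.0000 + 0.2000·12.8800] = 2.4302
Node ud (S = 79.2): V_ud = 1/1.06·[0.8000·12.8800 + 0.2000·28.7200] = 15.1396
Node dd (S = 64.8): V_dd = 1/1.06·[0.8000·28.7200 + 0.2000·41.6800] = 29.5396
Node u (S = 88): V_u = 1/1.06·[0.8000·2.4302 + 0.2000·15.1396] = 4.6906
Node d (S = 72): V_d = 1/1.06·[0.8000·15.1396 + 0.2000·29.5396] = 16.9996
Node 0 (S = 80): V_0 = 1/1.06·[0.8000·4.6906 + 0.2000·16.9996] = 6.7476

€6.75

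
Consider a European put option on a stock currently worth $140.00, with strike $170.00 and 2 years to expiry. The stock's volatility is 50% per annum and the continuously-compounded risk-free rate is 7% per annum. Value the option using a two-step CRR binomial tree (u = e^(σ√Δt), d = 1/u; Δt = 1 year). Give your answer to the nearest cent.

$44.38

CRR parameters: u = e^(σ√Δt) = e^(0.5·√1) = 1.6487, d = 1/u = 0.6065
Per-period rate: rΔt = 0.07·1 = 0.07, so R = e^0.07 = 1.0725
Risk-neutral probability p = (e^0.07 − 0.6065)/(1.6487 − 0.6065) = 0.4660/1.0422 = 0.4471
Terminal stock prices: S_uu = 380.6, S_ud = 140, S_dd = 51.5
Terminal payoffs (K − S): max(-210.6, 0) = 0, max(30, 0) = 30, max(118.5, 0) = 118.5
Node u (S = 230.8): V_u = e^(−0.07)·[0.4471·0.0000 + 0.5529·30.0000] = 15.4652
Node d (S = 84.91): V_d = e^(−0.07)·[0.4471·30.0000 + 0.5529·118.4969] = 73.5927
Node 0 (S = 140): V_0 = e^(−0.07)·[0.4471·15.4652 + 0.5529·73.5927] = 44.3848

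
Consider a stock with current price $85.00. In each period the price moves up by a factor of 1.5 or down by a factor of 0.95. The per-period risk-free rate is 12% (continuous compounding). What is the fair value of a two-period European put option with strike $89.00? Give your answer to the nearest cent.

Risk-neutral probability p = (e^0.12 − 0.95)/(1.5 − 0.95) = 0.1775/0.5500 = 0.3227
Terminal stock prices: S_uu = 191.2, S_ud = 121.1, S_dd = 76.71
Terminal payoffs (K − S): max(-102.2, 0) = 0, max(-32.12, 0) = 0, max(12.29, 0) = 12.29
Node u (S = 127.5): V_u = e^(−0.12)·[0.3227·0.0000 + 0.6773·0.0000] = 0.0000
Node d (S = 80.75): V_d = e^(−0.12)·[0.3227·0.0000 + 0.6773·12.2875] = 7.3810
Node 0 (S = 85): V_0 = e^(−0.12)·[0.3227·0.0000 + 0.6773·7.3810] = 4.4337

$4.43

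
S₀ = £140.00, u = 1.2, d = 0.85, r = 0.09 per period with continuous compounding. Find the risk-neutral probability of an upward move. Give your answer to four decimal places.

p = 0.6976

Risk-neutral probability p = (e^0.09 − 0.85)/(1.2 − 0.85) = 0.2442/0.3500 = 0.6976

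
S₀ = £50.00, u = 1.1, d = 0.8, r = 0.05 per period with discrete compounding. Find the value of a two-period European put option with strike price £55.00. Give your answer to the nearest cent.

Risk-neutral probability p = (1 + 0.05 − 0.8)/(1.1 − 0.8) = 0.2500/0.3000 = 0.8333
Terminal stock prices: S_uu = 60.5, S_ud = 44, S_dd = 32
Terminal payoffs (K − S): max(-5.5, 0) = 0, max(11, 0) = 11, max(23, 0) = 23
Node u (S = 55): V_u = 1/1.05·[0.8333·0.0000 + 0.1667·11.0000] = 1.7460
Node d (S = 40): V_d = 1/1.05·[0.8333·11.0000 + 0.1667·23.0000] = 12.3810
Node 0 (S = 50): V_0 = 1/1.05·[0.8333·1.7460 + 0.1667·12.3810] = 3.3510

£3.35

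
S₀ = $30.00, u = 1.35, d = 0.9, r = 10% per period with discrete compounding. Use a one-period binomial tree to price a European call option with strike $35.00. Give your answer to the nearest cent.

$2.22

Risk-neutral probability p = (1 + 0.1 − 0.9)/(1.35 − 0.9) = 0.2000/0.4500 = 0.4444
Terminal stock prices: S_u = 40.5, S_d = 27
Terminal payoffs (S − K): max(5.5, 0) = 5.5, max(-8, 0) = 0
Node 0 (S = 30): V_0 = 1/1.1·[0.4444·5.5000 + 0.5556·0.0000] = 2.2222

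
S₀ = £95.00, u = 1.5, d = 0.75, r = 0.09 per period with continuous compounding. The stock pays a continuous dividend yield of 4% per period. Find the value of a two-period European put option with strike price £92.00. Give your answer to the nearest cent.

Per-period risk-free factor R = e^0.09 = 1.0942; dividend-adjusted growth = e^(0.09−0.04) = 1.0513.
Risk-neutral probability p = (1.0513 − 0.75)/(1.5 − 0.75) = 0.3013/0.7500 = 0.4017
Terminal stock prices: S_uu = 213.8, S_ud = 106.9, S_dd = 53.44
Terminal payoffs (K − S): max(-121.8, 0) = 0, max(-14.88, 0) = 0, max(38.56, 0) = 38.56
Node u (S = 142.5): V_u = e^(−0.09)·[0.4017·0.0000 + 0.5983·0.0000] = 0.0000
Node d (S = 71.25): V_d = e^(−0.09)·[0.4017·0.0000 + 0.5983·38.5625] = 21.0864
Node 0 (S = 95): V_0 = e^(−0.09)·[0.4017·0.0000 + 0.5983·21.0864] = 11.5302

£11.53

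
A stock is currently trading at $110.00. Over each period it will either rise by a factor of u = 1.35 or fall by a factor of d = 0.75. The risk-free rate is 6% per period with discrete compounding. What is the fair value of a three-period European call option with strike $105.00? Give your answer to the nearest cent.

$33.92

Risk-neutral probability p = (1 + 0.06 − 0.75)/(1.35 − 0.75) = 0.3100/0.6000 = 0.5167
Terminal stock prices: S_uuu = 270.6, S_uud = 150.4, S_udd = 83.53, S_ddd = 46.41
Terminal payoffs (S − K): max(165.6, 0) = 165.6, max(45.36, 0) = 45.36, max(-21.47, 0) = 0, max(-58.59, 0) = 0
Node uu (S = 200.5): V_uu = 1/1.06·[0.5167·165.6413 + 0.4833·45.3563] = 101.4184
Node ud (S = 111.4): V_ud = 1/1.06·[0.5167·45.3563 + 0.4833·0.0000] = 22.1076
Node dd (S = 61.88): V_dd = 1/1.06·[0.5167·0.0000 + 0.4833·0.0000] = 0.0000
Node u (S = 148.5): V_u = 1/1.06·[0.5167·101.4184 + 0.4833·22.1076] = 59.5140
Node d (S = 82.5): V_d = 1/1.06·[0.5167·22.1076 + 0.4833·0.0000] = 10.7757
Node 0 (S = 110): V_0 = 1/1.06·[0.5167·59.5140 + 0.4833·10.7757] = 33.9219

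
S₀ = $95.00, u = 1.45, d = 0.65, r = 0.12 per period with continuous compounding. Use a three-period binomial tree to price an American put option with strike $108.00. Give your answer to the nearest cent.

Risk-neutral probability p = (e^0.12 − 0.65)/(1.45 − 0.65) = 0.4775/0.8000 = 0.5969
Terminal stock prices: S_uuu = 289.6, S_uud = 129.8, S_udd = 58.2, S_ddd = 26.09
Terminal payoffs (K − S): max(-181.6, 0) = 0, max(-21.83, 0) = 0, max(49.8, 0) = 49.8, max(81.91, 0) = 81.91
Node uu (S = 199.7): continuation = e^(−0.12)·[0.5969·0.0000 + 0.4031·0.0000] = 0.0000; exercise value = 0.0000 ≤ continuation, so V_uu = 0.0000
Node ud (S = 89.54): continuation = e^(−0.12)·[0.5969·0.0000 + 0.4031·49.8006] = 17.8059; exercise value = 18.4625 > continuation, so V_ud = 18.4625 (exercise)
Node dd (S = 40.14): continuation = e^(−0.12)·[0.5969·49.8006 + 0.4031·81.9106] = 55.6499; exercise value = 67.8625 > continuation, so V_dd = 67.8625 (exercise)
Node u (S = 137.8): continuation = e^(−0.12)·[0.5969·0.0000 + 0.4031·18.4625] = 6.6011; exercise value = 0.0000 ≤ continuation, so V_u = 6.6011
Node d (S = 61.75): continuation = e^(−0.12)·[0.5969·18.4625 + 0.4031·67.8625] = 34.0374; exercise value = 46.2500 > continuation, so V_d = 46.2500 (exercise)
Node 0 (S = 95): continuation = e^(−0.12)·[0.5969·6.6011 + 0.4031·46.2500] = 20.0309; exercise value = 13.0000 ≤ continuation, so V_0 = 20.0309

$20.03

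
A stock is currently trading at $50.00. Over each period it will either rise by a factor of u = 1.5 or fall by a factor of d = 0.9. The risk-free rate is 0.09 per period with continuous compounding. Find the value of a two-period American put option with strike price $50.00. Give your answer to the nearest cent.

$3.63

Risk-neutral probability p = (e^0.09 − 0.9)/(1.5 − 0.9) = 0.1942/0.6000 = 0.3236
Terminal stock prices: S_uu = 112.5, S_ud = 67.5, S_dd = 40.5
Terminal payoffs (K − S): max(-62.5, 0) = 0, max(-17.5, 0) = 0, max(9.5, 0) = 9.5
Node u (S = 75): continuation = e^(−0.09)·[0.3236·0.0000 + 0.6764·0.0000] = 0.0000; exercise value = 0.0000 ≤ continuation, so V_u = 0.0000
Node d (S = 45): continuation = e^(−0.09)·[0.3236·0.0000 + 0.6764·9.5000] = 5.8725; exercise value = 5.0000 ≤ continuation, so V_d = 5.8725
Node 0 (S = 50): continuation = e^(−0.09)·[0.3236·0.0000 + 0.6764·5.8725] = 3.6302; exercise value = 0.0000 ≤ continuation, so V_0 = 3.6302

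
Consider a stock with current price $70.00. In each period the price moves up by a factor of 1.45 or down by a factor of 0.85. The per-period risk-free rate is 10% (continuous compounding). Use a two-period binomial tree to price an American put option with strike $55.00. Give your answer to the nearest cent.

Risk-neutral probability p = (e^0.1 − 0.85)/(1.45 − 0.85) = 0.2552/0.6000 = 0.4253
Terminal stock prices: S_uu = 147.2, S_ud = 86.27, S_dd = 50.57
Terminal payoffs (K − S): max(-92.18, 0) = 0, max(-31.27, 0) = 0, max(4.425, 0) = 4.425
Node u (S = 101.5): continuation = e^(−0.1)·[0.4253·0.0000 + 0.5747·0.0000] = 0.0000; exercise value = 0.0000 ≤ continuation, so V_u = 0.0000
Node d (S = 59.5): continuation = e^(−0.1)·[0.4253·0.0000 + 0.5747·4.4250] = 2.3011; exercise value = 0.0000 ≤ continuation, so V_d = 2.3011
Node 0 (S = 70): continuation = e^(−0.1)·[0.4253·0.0000 + 0.5747·2.3011] = 1.1966; exercise value = 0.0000 ≤ continuation, so V_0 = 1.1966

$1.20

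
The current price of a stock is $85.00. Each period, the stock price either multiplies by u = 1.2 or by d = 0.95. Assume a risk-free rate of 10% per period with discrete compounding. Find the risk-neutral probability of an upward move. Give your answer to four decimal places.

p = 0.6000

Risk-neutral probability p = (1 + 0.1 − 0.95)/(1.2 − 0.95) = 0.1500/0.2500 = 0.6000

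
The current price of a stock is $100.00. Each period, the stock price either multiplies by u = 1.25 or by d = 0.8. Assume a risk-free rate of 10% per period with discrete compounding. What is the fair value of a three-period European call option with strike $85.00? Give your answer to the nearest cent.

Risk-neutral probability p = (1 + 0.1 − 0.8)/(1.25 − 0.8) = 0.3000/0.4500 = 0.6667
Terminal stock prices: S_uuu = 195.3, S_uud = 125, S_udd = 80, S_ddd = 51.2
Terminal payoffs (S − K): max(110.3, 0) = 110.3, max(40, 0) = 40, max(-5, 0) = 0, max(-33.8, 0) = 0
Node uu (S = 156.2): V_uu = 1/1.1·[0.6667·110.3125 + 0.3333·40.0000] = 78.9773
Node ud (S = 100): V_ud = 1/1.1·[0.6667·40.0000 + 0.3333·0.0000] = 24.2424
Node dd (S = 64): V_dd = 1/1.1·[0.6667·0.0000 + 0.3333·0.0000] = 0.0000
Node u (S = 125): V_u = 1/1.1·[0.6667·78.9773 + 0.3333·24.2424] = 55.2112
Node d (S = 80): V_d = 1/1.1·[0.6667·24.2424 + 0.3333·0.0000] = 14.6924
Node 0 (S = 100): V_0 = 1/1.1·[0.6667·55.2112 + 0.3333·14.6924] = 37.9136

$37.91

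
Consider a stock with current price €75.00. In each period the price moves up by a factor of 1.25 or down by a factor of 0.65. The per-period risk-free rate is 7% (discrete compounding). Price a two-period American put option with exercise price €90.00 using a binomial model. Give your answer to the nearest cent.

€16.90

Risk-neutral probability p = (1 + 0.07 − 0.65)/(1.25 − 0.65) = 0.4200/0.6000 = 0.7000
Terminal stock prices: S_uu = 117.2, S_ud = 60.94, S_dd = 31.69
Terminal payoffs (K − S): max(-27.19, 0) = 0, max(29.06, 0) = 29.06, max(58.31, 0) = 58.31
Node u (S = 93.75): continuation = 1/1.07·[0.7000·0.0000 + 0.3000·29.0625] = 8.1484; exercise value = 0.0000 ≤ continuation, so V_u = 8.1484
Node d (S = 48.75): continuation = 1/1.07·[0.7000·29.0625 + 0.3000·58.3125] = 35.3621; exercise value = 41.2500 > continuation, so V_d = 41.2500 (exercise)
Node 0 (S = 75): continuation = 1/1.07·[0.7000·8.1484 + 0.3000·41.2500] = 16.8961; exercise value = 15.0000 ≤ continuation, so V_0 = 16.8961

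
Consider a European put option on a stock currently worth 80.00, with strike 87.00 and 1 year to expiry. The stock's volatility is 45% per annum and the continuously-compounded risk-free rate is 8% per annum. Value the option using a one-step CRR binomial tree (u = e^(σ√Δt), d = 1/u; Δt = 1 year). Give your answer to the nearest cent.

CRR parameters: u = e^(σ√Δt) = e^(0.45·√1) = 1.5683, d = 1/u = 0.6376
Per-period rate: rΔt = 0.08·1 = 0.08, so R = e^0.08 = 1.0833
Risk-neutral probability p = (e^0.08 − 0.6376)/(1.5683 − 0.6376) = 0.4457/0.9307 = 0.4789
Terminal stock prices: S_u = 125.5, S_d = 51.01
Terminal payoffs (K − S): max(-38.46, 0) = 0, max(35.99, 0) = 35.99
Node 0 (S = 80): V_0 = e^(−0.08)·[0.4789·0.0000 + 0.5211·35.9897] = 17.3140

17.31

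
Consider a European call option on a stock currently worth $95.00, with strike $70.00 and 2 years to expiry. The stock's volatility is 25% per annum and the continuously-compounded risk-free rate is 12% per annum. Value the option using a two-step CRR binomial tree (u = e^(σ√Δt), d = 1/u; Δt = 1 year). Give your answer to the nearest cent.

$40.87

CRR parameters: u = e^(σ√Δt) = e^(0.25·√1) = 1.2840, d = 1/u = 0.7788
Per-period rate: rΔt = 0.12·1 = 0.12, so R = e^0.12 = 1.1275
Risk-neutral probability p = (e^0.12 − 0.7788)/(1.2840 − 0.7788) = 0.3487/0.5052 = 0.6902
Terminal stock prices: S_uu = 156.6, S_ud = 95, S_dd = 57.62
Terminal payoffs (S − K): max(86.63, 0) = 86.63, max(25, 0) = 25, max(-12.38, 0) = 0
Node u (S = 122): V_u = e^(−0.12)·[0.6902·86.6285 + 0.3098·25.0000] = 59.8980
Node d (S = 73.99): V_d = e^(−0.12)·[0.6902·25.0000 + 0.3098·0.0000] = 15.3034
Node 0 (S = 95): V_0 = e^(−0.12)·[0.6902·59.8980 + 0.3098·15.3034] = 40.8708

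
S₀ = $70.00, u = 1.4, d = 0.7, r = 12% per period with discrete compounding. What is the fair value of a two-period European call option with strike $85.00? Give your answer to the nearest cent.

Risk-neutral probability p = (1 + 0.12 − 0.7)/(1.4 − 0.7) = 0.4200/0.7000 = 0.6000
Terminal stock prices: S_uu = 137.2, S_ud = 68.6, S_dd = 34.3
Terminal payoffs (S − K): max(52.2, 0) = 52.2, max(-16.4, 0) = 0, max(-50.7, 0) = 0
Node u (S = 98): V_u = 1/1.12·[0.6000·52.2000 + 0.4000·0.0000] = 27.9643
Node d (S = 49): V_d = 1/1.12·[0.6000·0.0000 + 0.4000·0.0000] = 0.0000
Node 0 (S = 70): V_0 = 1/1.12·[0.6000·27.9643 + 0.4000·0.0000] = 14.9809

$14.98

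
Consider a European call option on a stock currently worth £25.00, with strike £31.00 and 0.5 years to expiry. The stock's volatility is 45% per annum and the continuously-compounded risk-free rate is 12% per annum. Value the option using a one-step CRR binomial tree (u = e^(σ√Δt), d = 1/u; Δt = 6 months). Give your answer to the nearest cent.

£1.64

CRR parameters: u = e^(σ√Δt) = e^(0.45·√0.5) = 1.3746, d = 1/u = 0.7275
Per-period rate: rΔt = 0.12·0.5 = 0.06, so R = e^0.06 = 1.0618
Risk-neutral probability p = (e^0.06 − 0.7275)/(1.3746 − 0.7275) = 0.3344/0.6472 = 0.5167
Terminal stock prices: S_u = 34.37, S_d = 18.19
Terminal payoffs (S − K): max(3.366, 0) = 3.366, max(-12.81, 0) = 0
Node 0 (S = 25): V_0 = e^(−0.06)·[0.5167·3.3662 + 0.4833·0.0000] = 1.6379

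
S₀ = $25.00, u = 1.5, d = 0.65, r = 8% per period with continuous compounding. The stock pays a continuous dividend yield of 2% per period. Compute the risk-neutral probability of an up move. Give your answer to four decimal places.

Per-period risk-free factor R = e^0.08 = 1.0833; dividend-adjusted growth = e^(0.08−0.02) = 1.0618.
Risk-neutral probability p = (1.0618 − 0.65)/(1.5 − 0.65) = 0.4118/0.8500 = 0.4845

p = 0.4845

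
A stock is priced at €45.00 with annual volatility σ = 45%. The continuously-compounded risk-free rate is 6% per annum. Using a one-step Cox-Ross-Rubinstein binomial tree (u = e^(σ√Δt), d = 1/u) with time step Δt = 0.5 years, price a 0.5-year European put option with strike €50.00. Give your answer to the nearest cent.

CRR parameters: u = e^(σ√Δt) = e^(0.45·√0.5) = 1.3746, d = 1/u = 0.7275
Per-period rate: rΔt = 0.06·0.5 = 0.03, so R = e^0.03 = 1.0305
Risk-neutral probability p = (e^0.03 − 0.7275)/(1.3746 − 0.7275) = 0.3030/0.6472 = 0.4682
Terminal stock prices: S_u = 61.86, S_d = 32.74
Terminal payoffs (K − S): max(-11.86, 0) = 0, max(17.26, 0) = 17.26
Node 0 (S = 45): V_0 = e^(−0.03)·[0.4682·0.0000 + 0.5318·17.2644] = 8.9103

€8.91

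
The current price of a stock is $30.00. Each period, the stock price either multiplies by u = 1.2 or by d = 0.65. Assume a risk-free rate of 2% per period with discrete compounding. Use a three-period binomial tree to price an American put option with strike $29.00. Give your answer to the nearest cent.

$4.36

Risk-neutral probability p = (1 + 0.02 − 0.65)/(1.2 − 0.65) = 0.3700/0.5500 = 0.6727
Terminal stock prices: S_uuu = 51.84, S_uud = 28.08, S_udd = 15.21, S_ddd = 8.239
Terminal payoffs (K − S): max(-22.84, 0) = 0, max(0.92, 0) = 0.92, max(13.79, 0) = 13.79, max(20.76, 0) = 20.76
Node uu (S = 43.2): continuation = 1/1.02·[0.6727·0.0000 + 0.3273·0.9200] = 0.2952; exercise value = 0.0000 ≤ continuation, so V_uu = 0.2952
Node ud (S = 23.4): continuation = 1/1.02·[0.6727·0.9200 + 0.3273·13.7900] = 5.0314; exercise value = 5.6000 > continuation, so V_ud = 5.6000 (exercise)
Node dd (S = 12.68): continuation = 1/1.02·[0.6727·13.7900 + 0.3273·20.7613] = 15.7564; exercise value = 16.3250 > continuation, so V_dd = 16.3250 (exercise)
Node u (S = 36): continuation = 1/1.02·[0.6727·0.2952 + 0.3273·5.6000] = 1.9915; exercise value = 0.0000 ≤ continuation, so V_u = 1.9915
Node d (S = 19.5): continuation = 1/1.02·[0.6727·5.6000 + 0.3273·16.3250] = 8.9314; exercise value = 9.5000 > continuation, so V_d = 9.5000 (exercise)
Node 0 (S = 30): continuation = 1/1.02·[0.6727·1.9915 + 0.3273·9.5000] = 4.3616; exercise value = 0.0000 ≤ continuation, so V_0 = 4.3616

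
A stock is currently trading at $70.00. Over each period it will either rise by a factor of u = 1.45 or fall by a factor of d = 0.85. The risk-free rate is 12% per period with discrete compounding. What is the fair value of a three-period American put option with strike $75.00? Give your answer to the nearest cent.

Risk-neutral probability p = (1 + 0.12 − 0.85)/(1.45 − 0.85) = 0.2700/0.6000 = 0.4500
Terminal stock prices: S_uuu = 213.4, S_uud = 125.1, S_udd = 73.33, S_ddd = 42.99
Terminal payoffs (K − S): max(-138.4, 0) = 0, max(-50.1, 0) = 0, max(1.666, 0) = 1.666, max(32.01, 0) = 32.01
Node uu (S = 147.2): continuation = 1/1.12·[0.4500·0.0000 + 0.5500·0.0000] = 0.0000; exercise value = 0.0000 ≤ continuation, so V_uu = 0.0000
Node ud (S = 86.27): continuation = 1/1.12·[0.4500·0.0000 + 0.5500·1.6663] = 0.8182; exercise value = 0.0000 ≤ continuation, so V_ud = 0.8182
Node dd (S = 50.57): continuation = 1/1.12·[0.4500·1.6663 + 0.5500·32.0113] = 16.3893; exercise value = 24.4250 > continuation, so V_dd = 24.4250 (exercise)
Node u (S = 101.5): continuation = 1/1.12·[0.4500·0.0000 + 0.5500·0.8182] = 0.4018; exercise value = 0.0000 ≤ continuation, so V_u = 0.4018
Node d (S = 59.5): continuation = 1/1.12·[0.4500·0.8182 + 0.5500·24.4250] = 12.3232; exercise value = 15.5000 > continuation, so V_d = 15.5000 (exercise)
Node 0 (S = 70): continuation = 1/1.12·[0.4500·0.4018 + 0.5500·15.5000] = 7.7731; exercise value = 5.0000 ≤ continuation, so V_0 = 7.7731

$7.77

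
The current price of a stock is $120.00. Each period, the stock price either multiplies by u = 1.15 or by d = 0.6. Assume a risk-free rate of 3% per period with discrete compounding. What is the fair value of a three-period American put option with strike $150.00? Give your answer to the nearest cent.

Risk-neutral probability p = (1 + 0.03 − 0.6)/(1.15 − 0.6) = 0.4300/0.5500 = 0.7818
Terminal stock prices: S_uuu = 182.5, S_uud = 95.22, S_udd = 49.68, S_ddd = 25.92
Terminal payoffs (K − S): max(-32.5, 0) = 0, max(54.78, 0) = 54.78, max(100.3, 0) = 100.3, max(124.1, 0) = 124.1
Node uu (S = 158.7): continuation = 1/1.03·[0.7818·0.0000 + 0.2182·54.7800] = 11.6039; exercise value = 0.0000 ≤ continuation, so V_uu = 11.6039
Node ud (S = 82.8): continuation = 1/1.03·[0.7818·54.7800 + 0.2182·100.3200] = 62.8311; exercise value = 67.2000 > continuation, so V_ud = 67.2000 (exercise)
Node dd (S = 43.2): continuation = 1/1.03·[0.7818·100.3200 + 0.2182·124.0800] = 102.4311; exercise value = 106.8000 > continuation, so V_dd = 106.8000 (exercise)
Node u (S = 138): continuation = 1/1.03·[0.7818·11.6039 + 0.2182·67.2000] = 23.0427; exercise value = 12.0000 ≤ continuation, so V_u = 23.0427
Node d (S = 72): continuation = 1/1.03·[0.7818·67.2000 + 0.2182·106.8000] = 73.6311; exercise value = 78.0000 > continuation, so V_d = 78.0000 (exercise)
Node 0 (S = 120): continuation = 1/1.03·[0.7818·23.0427 + 0.2182·78.0000] = 34.0130; exercise value = 30.0000 ≤ continuation, so V_0 = 34.0130

$34.01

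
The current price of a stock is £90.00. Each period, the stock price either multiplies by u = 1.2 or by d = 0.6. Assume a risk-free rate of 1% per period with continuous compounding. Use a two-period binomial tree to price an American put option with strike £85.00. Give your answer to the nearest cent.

Risk-neutral probability p = (e^0.01 − 0.6)/(1.2 − 0.6) = 0.4101/0.6000 = 0.6834
Terminal stock prices: S_uu = 129.6, S_ud = 64.8, S_dd = 32.4
Terminal payoffs (K − S): max(-44.6, 0) = 0, max(20.2, 0) = 20.2, max(52.6, 0) = 52.6
Node u (S = 108): continuation = e^(−0.01)·[0.6834·0.0000 + 0.3166·20.2000] = 6.3313; exercise value = 0.0000 ≤ continuation, so V_u = 6.3313
Node d (S = 54): continuation = e^(−0.01)·[0.6834·20.2000 + 0.3166·52.6000] = 30.1542; exercise value = 31.0000 > continuation, so V_d = 31.0000 (exercise)
Node 0 (S = 90): continuation = e^(−0.01)·[0.6834·6.3313 + 0.3166·31.0000] = 14.0003; exercise value = 0.0000 ≤ continuation, so V_0 = 14.0003

£14.00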